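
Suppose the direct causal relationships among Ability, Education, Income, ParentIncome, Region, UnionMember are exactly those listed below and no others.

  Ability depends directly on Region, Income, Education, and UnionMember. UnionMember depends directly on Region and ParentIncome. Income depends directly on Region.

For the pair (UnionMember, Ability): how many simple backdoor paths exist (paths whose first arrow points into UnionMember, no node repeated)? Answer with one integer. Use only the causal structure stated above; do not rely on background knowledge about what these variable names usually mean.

A backdoor path from UnionMember to Ability is any simple undirected path whose first edge points into UnionMember (i.e. leaves UnionMember via a parent).
Parents of UnionMember: {ParentIncome, Region}.
Enumerating:
  P1: UnionMember <- Region -> Income -> Ability
  P2: UnionMember <- Region -> Ability
That exhausts the simple backdoor paths. Count: 2.

2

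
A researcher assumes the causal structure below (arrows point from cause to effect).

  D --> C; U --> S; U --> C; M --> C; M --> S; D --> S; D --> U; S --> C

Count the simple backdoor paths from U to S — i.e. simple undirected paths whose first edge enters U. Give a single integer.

A backdoor path from U to S is any simple undirected path whose first edge points into U (i.e. leaves U via a parent).
Parents of U: {D}.
Enumerating:
  P1: U <- D -> S
  P2: U <- D -> C <- M -> S
  P3: U <- D -> C <- S
That exhausts the simple backdoor paths. Count: 3.

3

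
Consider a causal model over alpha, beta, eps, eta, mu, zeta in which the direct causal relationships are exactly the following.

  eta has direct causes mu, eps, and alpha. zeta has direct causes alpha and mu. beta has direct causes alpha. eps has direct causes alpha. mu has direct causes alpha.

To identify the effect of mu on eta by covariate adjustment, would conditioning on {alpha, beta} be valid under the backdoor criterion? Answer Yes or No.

Yes

Backdoor paths from mu to eta (paths whose first edge points into mu):
  P1: mu <- alpha -> eps -> eta
  P2: mu <- alpha -> eta
Condition 1 (no descendant of mu in the set): holds — descendants of mu are {eta, zeta}; none are in {alpha, beta}.
Condition 2 (every backdoor path blocked by {alpha, beta}):
  P1: blocked at fork node alpha ∈ conditioning set.
  P2: blocked at fork node alpha ∈ conditioning set.
{alpha, beta} satisfies the backdoor criterion.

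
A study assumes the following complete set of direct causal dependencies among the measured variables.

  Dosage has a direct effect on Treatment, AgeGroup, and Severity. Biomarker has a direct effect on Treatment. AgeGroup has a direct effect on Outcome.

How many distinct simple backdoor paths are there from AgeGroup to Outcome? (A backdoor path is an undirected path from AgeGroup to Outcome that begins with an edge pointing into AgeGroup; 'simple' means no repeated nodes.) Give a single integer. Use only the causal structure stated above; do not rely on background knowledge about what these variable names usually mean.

A backdoor path from AgeGroup to Outcome is any simple undirected path whose first edge points into AgeGroup (i.e. leaves AgeGroup via a parent).
Parents of AgeGroup: {Dosage}.
No simple path from any parent of AgeGroup reaches Outcome without revisiting AgeGroup, so there are no backdoor paths.

0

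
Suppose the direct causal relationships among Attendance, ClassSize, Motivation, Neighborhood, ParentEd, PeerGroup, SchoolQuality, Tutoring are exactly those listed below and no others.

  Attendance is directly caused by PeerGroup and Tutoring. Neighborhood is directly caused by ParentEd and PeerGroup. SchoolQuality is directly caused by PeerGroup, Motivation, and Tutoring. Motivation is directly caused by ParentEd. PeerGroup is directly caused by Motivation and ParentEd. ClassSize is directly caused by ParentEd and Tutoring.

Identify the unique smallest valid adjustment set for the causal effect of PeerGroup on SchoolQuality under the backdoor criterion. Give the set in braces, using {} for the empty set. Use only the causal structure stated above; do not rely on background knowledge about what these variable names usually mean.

{Motivation}

Variables eligible for adjustment (non-descendants of PeerGroup, excluding PeerGroup and SchoolQuality): {ClassSize, Motivation, ParentEd, Tutoring}.
Backdoor paths from PeerGroup to SchoolQuality:
  P1: PeerGroup <- ParentEd -> Motivation -> SchoolQuality
  P2: PeerGroup <- ParentEd -> ClassSize <- Tutoring -> SchoolQuality
  P3: PeerGroup <- Motivation <- ParentEd -> ClassSize <- Tutoring -> SchoolQuality
  P4: PeerGroup <- Motivation -> SchoolQuality
The empty set is not sufficient: P1 (PeerGroup <- ParentEd -> Motivation -> SchoolQuality) has no collider blocking it and no conditioned non-collider, so it is open.
Try {Motivation}:
  P1: blocked at chain node Motivation ∈ conditioning set.
  P2: blocked at collider ClassSize (neither it nor any descendant is in the conditioning set).
  P3: blocked at chain node Motivation ∈ conditioning set.
  P4: blocked at fork node Motivation ∈ conditioning set.
{Motivation} contains no descendant of PeerGroup and blocks every backdoor path.
No other singleton works — e.g. {ParentEd} leaves P4 open — so {Motivation} is the unique smallest valid adjustment set.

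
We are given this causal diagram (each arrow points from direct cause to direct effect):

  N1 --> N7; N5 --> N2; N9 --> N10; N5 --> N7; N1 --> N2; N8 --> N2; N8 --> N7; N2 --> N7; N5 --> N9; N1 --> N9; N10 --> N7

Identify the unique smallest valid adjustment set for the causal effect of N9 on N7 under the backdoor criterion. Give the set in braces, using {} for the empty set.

Variables eligible for adjustment (non-descendants of N9, excluding N9 and N7): {N1, N2, N5, N8}.
Backdoor paths from N9 to N7:
  P1: N9 <- N1 -> N2 <- N8 -> N7
  P2: N9 <- N1 -> N2 <- N5 -> N7
  P3: N9 <- N1 -> N2 -> N7
  P4: N9 <- N1 -> N7
  P5: N9 <- N5 -> N2 <- N1 -> N7
  P6: N9 <- N5 -> N2 <- N8 -> N7
  P7: N9 <- N5 -> N2 -> N7
  P8: N9 <- N5 -> N7
The empty set is not sufficient: P3 (N9 <- N1 -> N2 -> N7) has no collider blocking it and no conditioned non-collider, so it is open.
Try {N1, N5}:
  P1: blocked at fork node N1 ∈ conditioning set.
  P2: blocked at fork node N1 ∈ conditioning set.
  P3: blocked at fork node N1 ∈ conditioning set.
  P4: blocked at fork node N1 ∈ conditioning set.
  P5: blocked at fork node N5 ∈ conditioning set.
  P6: blocked at fork node N5 ∈ conditioning set.
  P7: blocked at fork node N5 ∈ conditioning set.
  P8: blocked at fork node N5 ∈ conditioning set.
{N1, N5} contains no descendant of N9 and blocks every backdoor path.
Every element of {N1, N5} is needed (dropping N1 leaves P3 open; dropping N5 leaves P7 open), so no proper subset is valid.
Among all size-2 subsets of the eligible variables, only {N1, N5} blocks every backdoor path, so it is the unique smallest valid adjustment set.

{N1, N5}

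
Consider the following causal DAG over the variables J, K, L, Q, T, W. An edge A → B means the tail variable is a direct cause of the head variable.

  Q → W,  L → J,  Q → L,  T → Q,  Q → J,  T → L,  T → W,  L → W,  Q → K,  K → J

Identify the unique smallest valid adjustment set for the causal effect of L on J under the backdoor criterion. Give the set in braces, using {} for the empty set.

Variables eligible for adjustment (non-descendants of L, excluding L and J): {K, Q, T}.
Backdoor paths from L to J:
  P1: L <- T -> Q -> K -> J
  P2: L <- T -> Q -> J
  P3: L <- T -> W <- Q -> K -> J
  P4: L <- T -> W <- Q -> J
  P5: L <- Q -> K -> J
  P6: L <- Q -> J
The empty set is not sufficient: P1 (L <- T -> Q -> K -> J) has no collider blocking it and no conditioned non-collider, so it is open.
Try {Q}:
  P1: blocked at chain node Q ∈ conditioning set.
  P2: blocked at chain node Q ∈ conditioning set.
  P3: blocked at collider W (neither it nor any descendant is in the conditioning set).
  P4: blocked at collider W (neither it nor any descendant is in the conditioning set).
  P5: blocked at fork node Q ∈ conditioning set.
  P6: blocked at fork node Q ∈ conditioning set.
{Q} contains no descendant of L and blocks every backdoor path.
No other singleton works — e.g. {T} leaves P5 open — so {Q} is the unique smallest valid adjustment set.

{Q}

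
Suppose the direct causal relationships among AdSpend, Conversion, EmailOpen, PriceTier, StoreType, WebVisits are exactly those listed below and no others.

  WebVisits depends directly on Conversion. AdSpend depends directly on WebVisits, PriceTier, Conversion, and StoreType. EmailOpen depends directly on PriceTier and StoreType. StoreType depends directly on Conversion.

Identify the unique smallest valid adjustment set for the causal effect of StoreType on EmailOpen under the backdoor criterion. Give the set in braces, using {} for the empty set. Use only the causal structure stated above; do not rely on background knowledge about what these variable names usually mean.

Variables eligible for adjustment (non-descendants of StoreType, excluding StoreType and EmailOpen): {Conversion, PriceTier, WebVisits}.
Backdoor paths from StoreType to EmailOpen:
  P1: StoreType <- Conversion -> WebVisits -> AdSpend <- PriceTier -> EmailOpen
  P2: StoreType <- Conversion -> AdSpend <- PriceTier -> EmailOpen
Each backdoor path contains an unconditioned collider, so every path is already blocked with the empty conditioning set:
  P1: blocked at collider AdSpend (neither it nor any descendant is in the conditioning set).
  P2: blocked at collider AdSpend (neither it nor any descendant is in the conditioning set).
The empty set is therefore the unique smallest valid set.

{}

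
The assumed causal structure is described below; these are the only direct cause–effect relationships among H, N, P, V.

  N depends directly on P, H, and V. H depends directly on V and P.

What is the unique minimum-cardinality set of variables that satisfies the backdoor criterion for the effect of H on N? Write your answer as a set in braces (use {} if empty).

Variables eligible for adjustment (non-descendants of H, excluding H and N): {P, V}.
Backdoor paths from H to N:
  P1: H <- P -> N
  P2: H <- V -> N
The empty set is not sufficient: P1 (H <- P -> N) has no collider blocking it and no conditioned non-collider, so it is open.
Try {P, V}:
  P1: blocked at fork node P ∈ conditioning set.
  P2: blocked at fork node V ∈ conditioning set.
{P, V} contains no descendant of H and blocks every backdoor path.
Every element of {P, V} is needed (dropping P leaves P1 open; dropping V leaves P2 open), so no proper subset is valid.
Among all size-2 subsets of the eligible variables, only {P, V} blocks every backdoor path, so it is the unique smallest valid adjustment set.

{P, V}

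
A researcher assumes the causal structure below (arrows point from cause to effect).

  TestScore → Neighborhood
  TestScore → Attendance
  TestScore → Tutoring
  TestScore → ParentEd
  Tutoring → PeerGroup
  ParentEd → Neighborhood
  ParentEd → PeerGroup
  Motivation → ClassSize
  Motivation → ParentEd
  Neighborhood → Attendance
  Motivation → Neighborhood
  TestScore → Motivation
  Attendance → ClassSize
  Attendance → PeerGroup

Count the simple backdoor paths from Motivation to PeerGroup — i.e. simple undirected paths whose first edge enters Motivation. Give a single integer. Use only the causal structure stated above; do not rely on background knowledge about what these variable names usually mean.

A backdoor path from Motivation to PeerGroup is any simple undirected path whose first edge points into Motivation (i.e. leaves Motivation via a parent).
Parents of Motivation: {TestScore}.
Enumerating:
  P1: Motivation <- TestScore -> ParentEd -> Neighborhood -> Attendance -> PeerGroup
  P2: Motivation <- TestScore -> ParentEd -> PeerGroup
  P3: Motivation <- TestScore -> Neighborhood <- ParentEd -> PeerGroup
  P4: Motivation <- TestScore -> Neighborhood -> Attendance -> PeerGroup
  P5: Motivation <- TestScore -> Attendance <- Neighborhood <- ParentEd -> PeerGroup
  P6: Motivation <- TestScore -> Attendance -> PeerGroup
  P7: Motivation <- TestScore -> Tutoring -> PeerGroup
That exhausts the simple backdoor paths. Count: 7.

7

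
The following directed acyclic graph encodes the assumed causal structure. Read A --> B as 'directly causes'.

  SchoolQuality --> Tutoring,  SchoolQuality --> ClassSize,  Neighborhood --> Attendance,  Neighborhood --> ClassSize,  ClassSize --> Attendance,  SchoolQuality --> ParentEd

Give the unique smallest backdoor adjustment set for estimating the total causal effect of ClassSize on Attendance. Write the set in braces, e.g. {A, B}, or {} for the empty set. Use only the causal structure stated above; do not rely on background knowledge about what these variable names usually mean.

Variables eligible for adjustment (non-descendants of ClassSize, excluding ClassSize and Attendance): {Neighborhood, ParentEd, SchoolQuality, Tutoring}.
Backdoor paths from ClassSize to Attendance:
  P1: ClassSize <- Neighborhood -> Attendance
The empty set is not sufficient: P1 (ClassSize <- Neighborhood -> Attendance) has no collider blocking it and no conditioned non-collider, so it is open.
Try {Neighborhood}:
  P1: blocked at fork node Neighborhood ∈ conditioning set.
{Neighborhood} contains no descendant of ClassSize and blocks every backdoor path.
No other singleton works — e.g. {SchoolQuality} leaves P1 open — so {Neighborhood} is the unique smallest valid adjustment set.

{Neighborhood}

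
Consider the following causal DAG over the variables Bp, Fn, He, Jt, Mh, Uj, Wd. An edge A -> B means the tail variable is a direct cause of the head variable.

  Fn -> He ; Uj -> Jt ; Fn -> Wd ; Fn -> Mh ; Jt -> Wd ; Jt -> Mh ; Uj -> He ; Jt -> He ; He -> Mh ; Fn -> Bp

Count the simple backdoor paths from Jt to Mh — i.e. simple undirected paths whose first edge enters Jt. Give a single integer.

2

A backdoor path from Jt to Mh is any simple undirected path whose first edge points into Jt (i.e. leaves Jt via a parent).
Parents of Jt: {Uj}.
Enumerating:
  P1: Jt <- Uj -> He <- Fn -> Mh
  P2: Jt <- Uj -> He -> Mh
That exhausts the simple backdoor paths. Count: 2.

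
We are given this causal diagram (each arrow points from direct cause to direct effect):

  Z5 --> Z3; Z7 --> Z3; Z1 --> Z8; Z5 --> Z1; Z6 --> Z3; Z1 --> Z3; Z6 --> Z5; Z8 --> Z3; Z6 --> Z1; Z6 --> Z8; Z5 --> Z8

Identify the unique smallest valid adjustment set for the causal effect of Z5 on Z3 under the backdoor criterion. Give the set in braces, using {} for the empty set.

{Z6}

Variables eligible for adjustment (non-descendants of Z5, excluding Z5 and Z3): {Z6, Z7}.
Backdoor paths from Z5 to Z3:
  P1: Z5 <- Z6 -> Z1 -> Z8 -> Z3
  P2: Z5 <- Z6 -> Z1 -> Z3
  P3: Z5 <- Z6 -> Z8 <- Z1 -> Z3
  P4: Z5 <- Z6 -> Z8 -> Z3
  P5: Z5 <- Z6 -> Z3
The empty set is not sufficient: P1 (Z5 <- Z6 -> Z1 -> Z8 -> Z3) has no collider blocking it and no conditioned non-collider, so it is open.
Try {Z6}:
  P1: blocked at fork node Z6 ∈ conditioning set.
  P2: blocked at fork node Z6 ∈ conditioning set.
  P3: blocked at fork node Z6 ∈ conditioning set.
  P4: blocked at fork node Z6 ∈ conditioning set.
  P5: blocked at fork node Z6 ∈ conditioning set.
{Z6} contains no descendant of Z5 and blocks every backdoor path.
No other singleton works — e.g. {Z7} leaves P1 open — so {Z6} is the unique smallest valid adjustment set.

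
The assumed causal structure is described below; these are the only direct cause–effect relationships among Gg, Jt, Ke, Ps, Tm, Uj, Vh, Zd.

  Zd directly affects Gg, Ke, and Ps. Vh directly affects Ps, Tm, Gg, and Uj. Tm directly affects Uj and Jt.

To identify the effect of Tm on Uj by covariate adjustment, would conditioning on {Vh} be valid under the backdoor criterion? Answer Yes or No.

Yes

Backdoor paths from Tm to Uj (paths whose first edge points into Tm):
  P1: Tm <- Vh -> Uj
Condition 1 (no descendant of Tm in the set): holds — descendants of Tm are {Jt, Uj}; none are in {Vh}.
Condition 2 (every backdoor path blocked by {Vh}):
  P1: blocked at fork node Vh ∈ conditioning set.
{Vh} satisfies the backdoor criterion.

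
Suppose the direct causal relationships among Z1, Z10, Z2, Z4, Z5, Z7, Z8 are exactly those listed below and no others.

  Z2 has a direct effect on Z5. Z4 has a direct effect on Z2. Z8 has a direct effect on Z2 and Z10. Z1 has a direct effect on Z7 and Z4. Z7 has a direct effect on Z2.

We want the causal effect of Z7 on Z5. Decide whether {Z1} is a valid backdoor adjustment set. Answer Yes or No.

Backdoor paths from Z7 to Z5 (paths whose first edge points into Z7):
  P1: Z7 <- Z1 -> Z4 -> Z2 -> Z5
Condition 1 (no descendant of Z7 in the set): holds — descendants of Z7 are {Z2, Z5}; none are in {Z1}.
Condition 2 (every backdoor path blocked by {Z1}):
  P1: blocked at fork node Z1 ∈ conditioning set.
{Z1} satisfies the backdoor criterion.

Yes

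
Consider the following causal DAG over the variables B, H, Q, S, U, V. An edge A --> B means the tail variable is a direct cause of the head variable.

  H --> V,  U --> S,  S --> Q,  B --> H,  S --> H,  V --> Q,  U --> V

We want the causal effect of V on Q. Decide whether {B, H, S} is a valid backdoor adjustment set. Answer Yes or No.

Backdoor paths from V to Q (paths whose first edge points into V):
  P1: V <- U -> S -> Q
  P2: V <- H <- S -> Q
Condition 1 (no descendant of V in the set): holds — descendants of V are {Q}; none are in {B, H, S}.
Condition 2 (every backdoor path blocked by {B, H, S}):
  P1: blocked at chain node S ∈ conditioning set.
  P2: blocked at chain node H ∈ conditioning set.
{B, H, S} satisfies the backdoor criterion.

Yes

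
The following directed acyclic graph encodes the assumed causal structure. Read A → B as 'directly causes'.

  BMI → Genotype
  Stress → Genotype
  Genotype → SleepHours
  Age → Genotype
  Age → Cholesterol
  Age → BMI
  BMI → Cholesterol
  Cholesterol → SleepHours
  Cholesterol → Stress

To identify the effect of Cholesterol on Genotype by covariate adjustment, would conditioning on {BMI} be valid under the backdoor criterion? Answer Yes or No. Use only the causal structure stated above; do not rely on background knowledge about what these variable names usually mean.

Backdoor paths from Cholesterol to Genotype (paths whose first edge points into Cholesterol):
  P1: Cholesterol <- Age -> BMI -> Genotype
  P2: Cholesterol <- Age -> Genotype
  P3: Cholesterol <- BMI <- Age -> Genotype
  P4: Cholesterol <- BMI -> Genotype
Condition 1 (no descendant of Cholesterol in the set): holds — descendants of Cholesterol are {Genotype, SleepHours, Stress}; none are in {BMI}.
Condition 2 (every backdoor path blocked by {BMI}):
  P1: blocked at chain node BMI ∈ conditioning set.
  P2: open — no interior node is in the conditioning set.
  P3: blocked at chain node BMI ∈ conditioning set.
  P4: blocked at fork node BMI ∈ conditioning set.
{BMI} does not satisfy the backdoor criterion.

No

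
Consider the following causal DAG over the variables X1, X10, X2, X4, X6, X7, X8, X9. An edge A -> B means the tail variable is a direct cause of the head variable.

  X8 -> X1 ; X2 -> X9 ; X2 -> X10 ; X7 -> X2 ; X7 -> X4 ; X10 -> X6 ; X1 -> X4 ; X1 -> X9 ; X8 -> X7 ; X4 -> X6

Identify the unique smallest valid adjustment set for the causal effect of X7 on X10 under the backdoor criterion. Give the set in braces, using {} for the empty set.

{}

Variables eligible for adjustment (non-descendants of X7, excluding X7 and X10): {X1, X8}.
Backdoor paths from X7 to X10:
  P1: X7 <- X8 -> X1 -> X4 -> X6 <- X10
  P2: X7 <- X8 -> X1 -> X9 <- X2 -> X10
Each backdoor path contains an unconditioned collider, so every path is already blocked with the empty conditioning set:
  P1: blocked at collider X6 (neither it nor any descendant is in the conditioning set).
  P2: blocked at collider X9 (neither it nor any descendant is in the conditioning set).
The empty set is therefore the unique smallest valid set.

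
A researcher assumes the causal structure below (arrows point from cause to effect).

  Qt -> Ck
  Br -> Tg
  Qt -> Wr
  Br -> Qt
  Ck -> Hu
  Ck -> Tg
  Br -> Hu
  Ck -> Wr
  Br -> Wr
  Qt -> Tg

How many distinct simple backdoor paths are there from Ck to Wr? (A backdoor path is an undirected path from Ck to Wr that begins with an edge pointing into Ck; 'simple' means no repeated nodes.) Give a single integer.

A backdoor path from Ck to Wr is any simple undirected path whose first edge points into Ck (i.e. leaves Ck via a parent).
Parents of Ck: {Qt}.
Enumerating:
  P1: Ck <- Qt <- Br -> Wr
  P2: Ck <- Qt -> Tg <- Br -> Wr
  P3: Ck <- Qt -> Wr
That exhausts the simple backdoor paths. Count: 3.

3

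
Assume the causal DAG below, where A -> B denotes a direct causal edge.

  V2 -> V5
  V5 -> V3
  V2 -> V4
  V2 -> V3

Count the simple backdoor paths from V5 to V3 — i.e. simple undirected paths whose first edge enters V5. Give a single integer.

A backdoor path from V5 to V3 is any simple undirected path whose first edge points into V5 (i.e. leaves V5 via a parent).
Parents of V5: {V2}.
Enumerating:
  P1: V5 <- V2 -> V3
That exhausts the simple backdoor paths. Count: 1.

1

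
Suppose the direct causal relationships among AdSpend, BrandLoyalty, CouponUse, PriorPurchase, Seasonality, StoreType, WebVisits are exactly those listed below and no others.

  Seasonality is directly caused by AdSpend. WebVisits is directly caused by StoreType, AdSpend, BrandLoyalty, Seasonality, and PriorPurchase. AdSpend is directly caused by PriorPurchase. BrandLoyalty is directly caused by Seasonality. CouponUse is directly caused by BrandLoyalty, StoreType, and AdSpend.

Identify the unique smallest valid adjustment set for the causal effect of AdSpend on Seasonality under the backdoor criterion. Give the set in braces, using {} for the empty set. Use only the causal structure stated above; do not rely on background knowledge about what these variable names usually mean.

{}

Variables eligible for adjustment (non-descendants of AdSpend, excluding AdSpend and Seasonality): {PriorPurchase, StoreType}.
Backdoor paths from AdSpend to Seasonality:
  P1: AdSpend <- PriorPurchase -> WebVisits <- Seasonality
  P2: AdSpend <- PriorPurchase -> WebVisits <- StoreType -> CouponUse <- BrandLoyalty <- Seasonality
  P3: AdSpend <- PriorPurchase -> WebVisits <- BrandLoyalty <- Seasonality
Each backdoor path contains an unconditioned collider, so every path is already blocked with the empty conditioning set:
  P1: blocked at collider WebVisits (neither it nor any descendant is in the conditioning set).
  P2: blocked at collider WebVisits (neither it nor any descendant is in the conditioning set).
  P3: blocked at collider WebVisits (neither it nor any descendant is in the conditioning set).
The empty set is therefore the unique smallest valid set.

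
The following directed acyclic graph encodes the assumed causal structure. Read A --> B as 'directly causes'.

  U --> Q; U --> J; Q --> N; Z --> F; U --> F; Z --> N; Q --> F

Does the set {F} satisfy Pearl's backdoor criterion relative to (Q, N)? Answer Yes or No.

Backdoor paths from Q to N (paths whose first edge points into Q):
  P1: Q <- U -> F <- Z -> N
Condition 1 (no descendant of Q in the set): FAILS — F is a descendant of Q.
Condition 2 (every backdoor path blocked by {F}):
  P1: open — collider(s) F are conditioned on (or have a conditioned descendant) and no non-collider on the path is in the set.
{F} does not satisfy the backdoor criterion.

No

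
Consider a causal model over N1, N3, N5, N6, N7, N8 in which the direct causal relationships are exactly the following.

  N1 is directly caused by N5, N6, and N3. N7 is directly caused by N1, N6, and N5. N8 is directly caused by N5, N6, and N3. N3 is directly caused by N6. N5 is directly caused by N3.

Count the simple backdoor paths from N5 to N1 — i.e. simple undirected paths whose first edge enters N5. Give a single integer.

A backdoor path from N5 to N1 is any simple undirected path whose first edge points into N5 (i.e. leaves N5 via a parent).
Parents of N5: {N3}.
Enumerating:
  P1: N5 <- N3 <- N6 -> N1
  P2: N5 <- N3 <- N6 -> N7 <- N1
  P3: N5 <- N3 -> N8 <- N6 -> N1
  P4: N5 <- N3 -> N8 <- N6 -> N7 <- N1
  P5: N5 <- N3 -> N1
That exhausts the simple backdoor paths. Count: 5.

5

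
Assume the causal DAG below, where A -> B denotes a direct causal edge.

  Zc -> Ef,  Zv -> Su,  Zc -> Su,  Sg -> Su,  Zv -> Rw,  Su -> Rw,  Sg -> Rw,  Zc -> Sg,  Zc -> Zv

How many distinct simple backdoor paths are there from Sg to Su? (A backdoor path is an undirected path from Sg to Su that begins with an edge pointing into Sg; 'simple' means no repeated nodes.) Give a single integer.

3

A backdoor path from Sg to Su is any simple undirected path whose first edge points into Sg (i.e. leaves Sg via a parent).
Parents of Sg: {Zc}.
Enumerating:
  P1: Sg <- Zc -> Zv -> Su
  P2: Sg <- Zc -> Zv -> Rw <- Su
  P3: Sg <- Zc -> Su
That exhausts the simple backdoor paths. Count: 3.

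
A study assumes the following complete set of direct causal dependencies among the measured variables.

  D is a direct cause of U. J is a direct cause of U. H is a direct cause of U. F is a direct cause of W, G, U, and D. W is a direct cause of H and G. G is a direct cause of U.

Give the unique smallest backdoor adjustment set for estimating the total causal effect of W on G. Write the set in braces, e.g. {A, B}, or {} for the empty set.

{F}

Variables eligible for adjustment (non-descendants of W, excluding W and G): {D, F, J}.
Backdoor paths from W to G:
  P1: W <- F -> G
  P2: W <- F -> D -> U <- G
  P3: W <- F -> U <- G
The empty set is not sufficient: P1 (W <- F -> G) has no collider blocking it and no conditioned non-collider, so it is open.
Try {F}:
  P1: blocked at fork node F ∈ conditioning set.
  P2: blocked at fork node F ∈ conditioning set.
  P3: blocked at fork node F ∈ conditioning set.
{F} contains no descendant of W and blocks every backdoor path.
No other singleton works — e.g. {J} leaves P1 open — so {F} is the unique smallest valid adjustment set.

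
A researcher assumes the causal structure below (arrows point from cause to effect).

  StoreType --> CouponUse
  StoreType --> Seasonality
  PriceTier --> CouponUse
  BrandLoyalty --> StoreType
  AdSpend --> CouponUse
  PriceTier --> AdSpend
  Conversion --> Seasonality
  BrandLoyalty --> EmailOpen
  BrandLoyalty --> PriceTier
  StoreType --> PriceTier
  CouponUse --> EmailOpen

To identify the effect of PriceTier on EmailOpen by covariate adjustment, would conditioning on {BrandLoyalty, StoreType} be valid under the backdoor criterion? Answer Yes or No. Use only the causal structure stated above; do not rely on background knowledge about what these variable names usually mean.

Yes

Backdoor paths from PriceTier to EmailOpen (paths whose first edge points into PriceTier):
  P1: PriceTier <- BrandLoyalty -> StoreType -> CouponUse -> EmailOpen
  P2: PriceTier <- BrandLoyalty -> EmailOpen
  P3: PriceTier <- StoreType <- BrandLoyalty -> EmailOpen
  P4: PriceTier <- StoreType -> CouponUse -> EmailOpen
Condition 1 (no descendant of PriceTier in the set): holds — descendants of PriceTier are {AdSpend, CouponUse, EmailOpen}; none are in {BrandLoyalty, StoreType}.
Condition 2 (every backdoor path blocked by {BrandLoyalty, StoreType}):
  P1: blocked at fork node BrandLoyalty ∈ conditioning set.
  P2: blocked at fork node BrandLoyalty ∈ conditioning set.
  P3: blocked at chain node StoreType ∈ conditioning set.
  P4: blocked at fork node StoreType ∈ conditioning set.
{BrandLoyalty, StoreType} satisfies the backdoor criterion.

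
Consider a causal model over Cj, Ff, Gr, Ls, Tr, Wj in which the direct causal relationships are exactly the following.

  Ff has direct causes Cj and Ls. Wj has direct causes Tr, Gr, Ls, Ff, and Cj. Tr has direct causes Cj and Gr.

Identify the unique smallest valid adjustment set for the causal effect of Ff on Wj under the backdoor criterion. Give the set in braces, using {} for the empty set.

{Cj, Ls}

Variables eligible for adjustment (non-descendants of Ff, excluding Ff and Wj): {Cj, Gr, Ls, Tr}.
Backdoor paths from Ff to Wj:
  P1: Ff <- Ls -> Wj
  P2: Ff <- Cj -> Tr <- Gr -> Wj
  P3: Ff <- Cj -> Tr -> Wj
  P4: Ff <- Cj -> Wj
The empty set is not sufficient: P1 (Ff <- Ls -> Wj) has no collider blocking it and no conditioned non-collider, so it is open.
Try {Cj, Ls}:
  P1: blocked at fork node Ls ∈ conditioning set.
  P2: blocked at fork node Cj ∈ conditioning set.
  P3: blocked at fork node Cj ∈ conditioning set.
  P4: blocked at fork node Cj ∈ conditioning set.
{Cj, Ls} contains no descendant of Ff and blocks every backdoor path.
Every element of {Cj, Ls} is needed (dropping Cj leaves P3 open; dropping Ls leaves P1 open), so no proper subset is valid.
Among all size-2 subsets of the eligible variables, only {Cj, Ls} blocks every backdoor path, so it is the unique smallest valid adjustment set.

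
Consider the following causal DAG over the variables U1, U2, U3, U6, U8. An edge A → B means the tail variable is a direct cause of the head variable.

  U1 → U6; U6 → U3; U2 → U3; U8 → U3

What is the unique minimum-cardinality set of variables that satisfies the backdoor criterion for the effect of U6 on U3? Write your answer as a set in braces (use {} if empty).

Variables eligible for adjustment (non-descendants of U6, excluding U6 and U3): {U1, U2, U8}.
Backdoor paths from U6 to U3:
  (none)
With no backdoor paths the empty set already satisfies the criterion, and it is trivially minimal.

{}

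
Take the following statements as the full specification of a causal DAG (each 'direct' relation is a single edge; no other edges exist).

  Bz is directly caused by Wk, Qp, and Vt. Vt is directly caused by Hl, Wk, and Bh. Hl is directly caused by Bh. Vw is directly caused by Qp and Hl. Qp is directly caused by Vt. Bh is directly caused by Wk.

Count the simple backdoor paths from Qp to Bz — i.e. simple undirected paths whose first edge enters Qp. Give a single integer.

A backdoor path from Qp to Bz is any simple undirected path whose first edge points into Qp (i.e. leaves Qp via a parent).
Parents of Qp: {Vt}.
Enumerating:
  P1: Qp <- Vt <- Wk -> Bz
  P2: Qp <- Vt <- Bh <- Wk -> Bz
  P3: Qp <- Vt <- Hl <- Bh <- Wk -> Bz
  P4: Qp <- Vt -> Bz
That exhausts the simple backdoor paths. Count: 4.

4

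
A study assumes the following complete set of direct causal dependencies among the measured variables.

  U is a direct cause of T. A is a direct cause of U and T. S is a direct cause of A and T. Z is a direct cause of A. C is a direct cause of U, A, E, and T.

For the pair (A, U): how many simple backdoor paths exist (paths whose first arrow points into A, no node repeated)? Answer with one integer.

A backdoor path from A to U is any simple undirected path whose first edge points into A (i.e. leaves A via a parent).
Parents of A: {C, S, Z}.
Enumerating:
  P1: A <- S -> T <- C -> U
  P2: A <- S -> T <- U
  P3: A <- C -> U
  P4: A <- C -> T <- U
That exhausts the simple backdoor paths. Count: 4.

4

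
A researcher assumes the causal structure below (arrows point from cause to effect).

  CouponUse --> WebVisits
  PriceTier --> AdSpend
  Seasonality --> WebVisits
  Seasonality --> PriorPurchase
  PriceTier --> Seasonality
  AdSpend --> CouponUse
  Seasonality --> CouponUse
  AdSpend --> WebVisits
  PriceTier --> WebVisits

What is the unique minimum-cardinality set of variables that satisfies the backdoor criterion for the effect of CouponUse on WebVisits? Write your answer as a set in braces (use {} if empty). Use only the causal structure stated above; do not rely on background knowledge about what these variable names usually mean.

{AdSpend, Seasonality}

Variables eligible for adjustment (non-descendants of CouponUse, excluding CouponUse and WebVisits): {AdSpend, PriceTier, PriorPurchase, Seasonality}.
Backdoor paths from CouponUse to WebVisits:
  P1: CouponUse <- Seasonality <- PriceTier -> AdSpend -> WebVisits
  P2: CouponUse <- Seasonality <- PriceTier -> WebVisits
  P3: CouponUse <- Seasonality -> WebVisits
  P4: CouponUse <- AdSpend <- PriceTier -> Seasonality -> WebVisits
  P5: CouponUse <- AdSpend <- PriceTier -> WebVisits
  P6: CouponUse <- AdSpend -> WebVisits
The empty set is not sufficient: P1 (CouponUse <- Seasonality <- PriceTier -> AdSpend -> WebVisits) has no collider blocking it and no conditioned non-collider, so it is open.
Try {AdSpend, Seasonality}:
  P1: blocked at chain node Seasonality ∈ conditioning set.
  P2: blocked at chain node Seasonality ∈ conditioning set.
  P3: blocked at fork node Seasonality ∈ conditioning set.
  P4: blocked at chain node AdSpend ∈ conditioning set.
  P5: blocked at chain node AdSpend ∈ conditioning set.
  P6: blocked at fork node AdSpend ∈ conditioning set.
{AdSpend, Seasonality} contains no descendant of CouponUse and blocks every backdoor path.
Every element of {AdSpend, Seasonality} is needed (dropping AdSpend leaves P5 open; dropping Seasonality leaves P2 open), so no proper subset is valid.
Among all size-2 subsets of the eligible variables, only {AdSpend, Seasonality} blocks every backdoor path, so it is the unique smallest valid adjustment set.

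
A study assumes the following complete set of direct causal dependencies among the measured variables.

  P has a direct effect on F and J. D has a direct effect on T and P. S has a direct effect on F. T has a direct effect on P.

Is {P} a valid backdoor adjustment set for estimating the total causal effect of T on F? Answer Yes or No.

Backdoor paths from T to F (paths whose first edge points into T):
  P1: T <- D -> P -> F
Condition 1 (no descendant of T in the set): FAILS — P is a descendant of T.
Condition 2 (every backdoor path blocked by {P}):
  P1: blocked at chain node P ∈ conditioning set.
{P} does not satisfy the backdoor criterion.

No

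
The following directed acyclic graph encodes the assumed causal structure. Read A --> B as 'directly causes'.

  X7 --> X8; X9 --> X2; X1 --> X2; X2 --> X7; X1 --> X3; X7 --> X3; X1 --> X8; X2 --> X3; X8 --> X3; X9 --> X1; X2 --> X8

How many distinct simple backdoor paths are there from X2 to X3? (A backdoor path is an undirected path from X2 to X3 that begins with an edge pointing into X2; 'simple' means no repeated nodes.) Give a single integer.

A backdoor path from X2 to X3 is any simple undirected path whose first edge points into X2 (i.e. leaves X2 via a parent).
Parents of X2: {X1, X9}.
Enumerating:
  P1: X2 <- X9 -> X1 -> X8 <- X7 -> X3
  P2: X2 <- X9 -> X1 -> X8 -> X3
  P3: X2 <- X9 -> X1 -> X3
  P4: X2 <- X1 -> X8 <- X7 -> X3
  P5: X2 <- X1 -> X8 -> X3
  P6: X2 <- X1 -> X3
That exhausts the simple backdoor paths. Count: 6.

6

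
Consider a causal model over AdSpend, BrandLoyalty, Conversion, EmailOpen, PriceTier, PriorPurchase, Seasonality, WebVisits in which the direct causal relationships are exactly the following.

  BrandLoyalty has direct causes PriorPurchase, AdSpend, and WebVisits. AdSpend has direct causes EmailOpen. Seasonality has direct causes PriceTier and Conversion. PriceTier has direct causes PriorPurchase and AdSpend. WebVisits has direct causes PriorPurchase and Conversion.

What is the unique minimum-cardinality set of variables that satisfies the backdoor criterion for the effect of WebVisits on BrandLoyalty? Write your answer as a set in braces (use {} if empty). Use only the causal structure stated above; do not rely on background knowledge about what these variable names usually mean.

Variables eligible for adjustment (non-descendants of WebVisits, excluding WebVisits and BrandLoyalty): {AdSpend, Conversion, EmailOpen, PriceTier, PriorPurchase, Seasonality}.
Backdoor paths from WebVisits to BrandLoyalty:
  P1: WebVisits <- Conversion -> Seasonality <- PriceTier <- AdSpend -> BrandLoyalty
  P2: WebVisits <- Conversion -> Seasonality <- PriceTier <- PriorPurchase -> BrandLoyalty
  P3: WebVisits <- PriorPurchase -> PriceTier <- AdSpend -> BrandLoyalty
  P4: WebVisits <- PriorPurchase -> BrandLoyalty
The empty set is not sufficient: P4 (WebVisits <- PriorPurchase -> BrandLoyalty) has no collider blocking it and no conditioned non-collider, so it is open.
Try {PriorPurchase}:
  P1: blocked at collider Seasonality (neither it nor any descendant is in the conditioning set).
  P2: blocked at collider Seasonality (neither it nor any descendant is in the conditioning set).
  P3: blocked at fork node PriorPurchase ∈ conditioning set.
  P4: blocked at fork node PriorPurchase ∈ conditioning set.
{PriorPurchase} contains no descendant of WebVisits and blocks every backdoor path.
No other singleton works — e.g. {EmailOpen} leaves P4 open — so {PriorPurchase} is the unique smallest valid adjustment set.

{PriorPurchase}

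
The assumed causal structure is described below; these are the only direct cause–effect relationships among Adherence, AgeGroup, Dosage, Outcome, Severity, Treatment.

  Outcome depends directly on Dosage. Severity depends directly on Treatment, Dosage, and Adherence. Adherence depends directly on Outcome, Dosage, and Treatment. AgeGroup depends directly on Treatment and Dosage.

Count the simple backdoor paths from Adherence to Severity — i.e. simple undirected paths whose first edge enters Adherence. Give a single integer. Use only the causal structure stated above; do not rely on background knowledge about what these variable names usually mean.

6

A backdoor path from Adherence to Severity is any simple undirected path whose first edge points into Adherence (i.e. leaves Adherence via a parent).
Parents of Adherence: {Dosage, Outcome, Treatment}.
Enumerating:
  P1: Adherence <- Dosage -> AgeGroup <- Treatment -> Severity
  P2: Adherence <- Dosage -> Severity
  P3: Adherence <- Treatment -> AgeGroup <- Dosage -> Severity
  P4: Adherence <- Treatment -> Severity
  P5: Adherence <- Outcome <- Dosage -> AgeGroup <- Treatment -> Severity
  P6: Adherence <- Outcome <- Dosage -> Severity
That exhausts the simple backdoor paths. Count: 6.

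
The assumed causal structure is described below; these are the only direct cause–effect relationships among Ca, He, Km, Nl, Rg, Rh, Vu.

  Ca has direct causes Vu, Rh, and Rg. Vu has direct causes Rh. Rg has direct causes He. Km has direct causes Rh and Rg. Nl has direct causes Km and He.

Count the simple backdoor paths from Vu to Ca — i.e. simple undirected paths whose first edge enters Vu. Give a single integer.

3

A backdoor path from Vu to Ca is any simple undirected path whose first edge points into Vu (i.e. leaves Vu via a parent).
Parents of Vu: {Rh}.
Enumerating:
  P1: Vu <- Rh -> Km <- Rg -> Ca
  P2: Vu <- Rh -> Km -> Nl <- He -> Rg -> Ca
  P3: Vu <- Rh -> Ca
That exhausts the simple backdoor paths. Count: 3.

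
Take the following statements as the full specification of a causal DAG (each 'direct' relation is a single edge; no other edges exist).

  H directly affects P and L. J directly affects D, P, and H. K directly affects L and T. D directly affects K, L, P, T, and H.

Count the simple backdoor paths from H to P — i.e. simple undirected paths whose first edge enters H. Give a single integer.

4

A backdoor path from H to P is any simple undirected path whose first edge points into H (i.e. leaves H via a parent).
Parents of H: {D, J}.
Enumerating:
  P1: H <- J -> D -> P
  P2: H <- J -> P
  P3: H <- D <- J -> P
  P4: H <- D -> P
That exhausts the simple backdoor paths. Count: 4.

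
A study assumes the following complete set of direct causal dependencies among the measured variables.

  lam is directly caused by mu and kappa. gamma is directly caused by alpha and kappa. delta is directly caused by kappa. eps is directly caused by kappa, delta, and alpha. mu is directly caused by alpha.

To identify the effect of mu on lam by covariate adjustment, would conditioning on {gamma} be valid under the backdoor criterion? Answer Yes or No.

Backdoor paths from mu to lam (paths whose first edge points into mu):
  P1: mu <- alpha -> eps <- kappa -> lam
  P2: mu <- alpha -> eps <- delta <- kappa -> lam
  P3: mu <- alpha -> gamma <- kappa -> lam
Condition 1 (no descendant of mu in the set): holds — descendants of mu are {lam}; none are in {gamma}.
Condition 2 (every backdoor path blocked by {gamma}):
  P1: blocked at collider eps (neither it nor any descendant is in the conditioning set).
  P2: blocked at collider eps (neither it nor any descendant is in the conditioning set).
  P3: open — collider(s) gamma are conditioned on (or have a conditioned descendant) and no non-collider on the path is in the set.
{gamma} does not satisfy the backdoor criterion.

No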